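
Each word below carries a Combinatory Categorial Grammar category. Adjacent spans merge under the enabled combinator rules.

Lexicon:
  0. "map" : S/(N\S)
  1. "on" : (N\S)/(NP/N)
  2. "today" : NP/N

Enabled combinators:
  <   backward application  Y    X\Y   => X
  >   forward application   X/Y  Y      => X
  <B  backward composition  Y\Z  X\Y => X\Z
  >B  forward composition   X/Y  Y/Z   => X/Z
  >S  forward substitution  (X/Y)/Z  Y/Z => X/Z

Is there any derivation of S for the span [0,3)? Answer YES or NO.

[0,3] S   >
  [0,1] "map" : S/(N\S)
  [1,3] N\S   >
    [1,2] "on" : (N\S)/(NP/N)
    [2,3] "today" : NP/N

YES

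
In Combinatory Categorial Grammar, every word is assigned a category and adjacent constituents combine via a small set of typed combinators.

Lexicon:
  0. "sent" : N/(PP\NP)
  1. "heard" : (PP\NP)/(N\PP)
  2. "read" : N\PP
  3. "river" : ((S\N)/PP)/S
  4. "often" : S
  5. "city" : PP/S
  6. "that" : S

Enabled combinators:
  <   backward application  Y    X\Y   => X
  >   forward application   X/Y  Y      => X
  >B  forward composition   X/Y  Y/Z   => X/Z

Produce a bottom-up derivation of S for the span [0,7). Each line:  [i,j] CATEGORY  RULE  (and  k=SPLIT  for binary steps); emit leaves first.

[0,7] S   <
  [0,3] N   >
    [0,1] "sent" : N/(PP\NP)
    [1,3] PP\NP   >
      [1,2] "heard" : (PP\NP)/(N\PP)
      [2,3] "read" : N\PP
  [3,7] S\N   >
    [3,5] (S\N)/PP   >
      [3,4] "river" : ((S\N)/PP)/S
      [4,5] "often" : S
    [5,7] PP   >
      [5,6] "city" : PP/S
      [6,7] "that" : S

[0,1] N/(PP\NP)  lex  "sent"
[1,2] (PP\NP)/(N\PP)  lex  "heard"
[2,3] N\PP  lex  "read"
[1,3] PP\NP  >  k=2
[0,3] N  >  k=1
[3,4] ((S\N)/PP)/S  lex  "river"
[4,5] S  lex  "often"
[3,5] (S\N)/PP  >  k=4
[5,6] PP/S  lex  "city"
[6,7] S  lex  "that"
[5,7] PP  >  k=6
[3,7] S\N  >  k=5
[0,7] S  <  k=3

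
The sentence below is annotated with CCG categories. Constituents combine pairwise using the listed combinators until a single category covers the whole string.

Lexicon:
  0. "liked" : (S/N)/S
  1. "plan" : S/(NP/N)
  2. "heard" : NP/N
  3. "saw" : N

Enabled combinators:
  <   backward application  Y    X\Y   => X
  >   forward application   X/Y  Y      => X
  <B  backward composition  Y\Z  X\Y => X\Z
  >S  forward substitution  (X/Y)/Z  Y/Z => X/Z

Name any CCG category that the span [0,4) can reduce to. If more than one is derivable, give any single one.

S

[0,4] S   >
  [0,3] S/N   >
    [0,1] "liked" : (S/N)/S
    [1,3] S   >
      [1,2] "plan" : S/(NP/N)
      [2,3] "heard" : NP/N
  [3,4] "saw" : N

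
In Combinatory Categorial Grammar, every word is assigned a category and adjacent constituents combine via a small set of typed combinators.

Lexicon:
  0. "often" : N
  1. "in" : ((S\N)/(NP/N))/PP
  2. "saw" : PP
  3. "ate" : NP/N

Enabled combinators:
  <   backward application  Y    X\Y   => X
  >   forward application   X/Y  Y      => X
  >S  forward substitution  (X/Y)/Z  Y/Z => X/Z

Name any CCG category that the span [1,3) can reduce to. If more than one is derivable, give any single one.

[0,4] S   <
  [0,1] "often" : N
  [1,4] S\N   >
    [1,3] (S\N)/(NP/N)   >
      [1,2] "in" : ((S\N)/(NP/N))/PP
      [2,3] "saw" : PP
    [3,4] "ate" : NP/N

(S\N)/(NP/N)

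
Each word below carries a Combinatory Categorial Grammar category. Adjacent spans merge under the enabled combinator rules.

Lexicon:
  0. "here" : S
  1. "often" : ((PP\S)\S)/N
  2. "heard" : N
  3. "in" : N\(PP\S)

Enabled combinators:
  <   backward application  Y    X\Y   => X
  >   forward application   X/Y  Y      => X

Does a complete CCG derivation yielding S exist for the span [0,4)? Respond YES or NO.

S ((PP\S)\S)/N N N\(PP\S)
CKY chart[0,4] = {N}; S ∉ chart

NO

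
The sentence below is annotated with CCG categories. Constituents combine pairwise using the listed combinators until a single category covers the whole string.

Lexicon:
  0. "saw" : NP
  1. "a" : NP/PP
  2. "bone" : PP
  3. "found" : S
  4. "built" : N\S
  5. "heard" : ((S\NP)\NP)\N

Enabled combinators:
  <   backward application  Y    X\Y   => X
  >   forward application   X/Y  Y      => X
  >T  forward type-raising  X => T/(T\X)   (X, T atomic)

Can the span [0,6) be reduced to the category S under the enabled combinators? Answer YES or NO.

YES

[0,6] S   <
  [0,1] "saw" : NP
  [1,6] S\NP   <
    [1,3] NP   >
      [1,2] "a" : NP/PP
      [2,3] "bone" : PP
    [3,6] (S\NP)\NP   <
      [3,5] N   <
        [3,4] "found" : S
        [4,5] "built" : N\S
      [5,6] "heard" : ((S\NP)\NP)\N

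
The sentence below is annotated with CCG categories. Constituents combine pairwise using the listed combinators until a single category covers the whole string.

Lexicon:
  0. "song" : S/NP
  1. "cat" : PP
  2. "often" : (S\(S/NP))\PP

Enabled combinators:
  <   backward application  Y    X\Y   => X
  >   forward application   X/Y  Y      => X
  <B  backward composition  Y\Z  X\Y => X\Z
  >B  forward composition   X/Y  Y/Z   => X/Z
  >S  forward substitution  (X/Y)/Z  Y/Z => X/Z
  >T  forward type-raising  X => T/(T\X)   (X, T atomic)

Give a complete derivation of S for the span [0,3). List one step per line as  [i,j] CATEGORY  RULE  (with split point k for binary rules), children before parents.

[0,1] S/NP  lex  "song"
[1,2] PP  lex  "cat"
[2,3] (S\(S/NP))\PP  lex  "often"
[1,3] S\(S/NP)  <  k=2
[0,3] S  <  k=1

[0,3] S   <
  [0,1] "song" : S/NP
  [1,3] S\(S/NP)   <
    [1,2] "cat" : PP
    [2,3] "often" : (S\(S/NP))\PP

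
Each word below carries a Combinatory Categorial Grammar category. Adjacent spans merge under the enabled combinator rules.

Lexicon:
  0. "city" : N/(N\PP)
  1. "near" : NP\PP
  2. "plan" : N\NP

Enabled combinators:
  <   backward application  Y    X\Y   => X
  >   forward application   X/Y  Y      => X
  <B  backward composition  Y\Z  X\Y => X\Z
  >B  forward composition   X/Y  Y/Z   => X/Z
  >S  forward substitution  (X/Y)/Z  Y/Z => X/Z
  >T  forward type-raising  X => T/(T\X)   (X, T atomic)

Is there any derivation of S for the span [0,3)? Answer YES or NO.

N/(N\PP) NP\PP N\NP
CKY chart[0,3] = {N, N/(N\N), NP/(NP\N), PP/(PP\N), S/(S\N)}; S ∉ chart

NO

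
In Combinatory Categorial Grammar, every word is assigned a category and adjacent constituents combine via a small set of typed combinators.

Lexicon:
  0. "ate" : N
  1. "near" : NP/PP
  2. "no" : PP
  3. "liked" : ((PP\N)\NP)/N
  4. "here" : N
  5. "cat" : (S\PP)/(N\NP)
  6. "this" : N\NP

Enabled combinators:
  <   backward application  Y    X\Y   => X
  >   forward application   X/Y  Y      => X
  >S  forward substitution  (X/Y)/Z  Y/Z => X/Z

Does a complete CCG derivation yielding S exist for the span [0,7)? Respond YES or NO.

[0,7] S   <
  [0,5] PP   <
    [0,1] "ate" : N
    [1,5] PP\N   <
      [1,3] NP   >
        [1,2] "near" : NP/PP
        [2,3] "no" : PP
      [3,5] (PP\N)\NP   >
        [3,4] "liked" : ((PP\N)\NP)/N
        [4,5] "here" : N
  [5,7] S\PP   >
    [5,6] "cat" : (S\PP)/(N\NP)
    [6,7] "this" : N\NP

YES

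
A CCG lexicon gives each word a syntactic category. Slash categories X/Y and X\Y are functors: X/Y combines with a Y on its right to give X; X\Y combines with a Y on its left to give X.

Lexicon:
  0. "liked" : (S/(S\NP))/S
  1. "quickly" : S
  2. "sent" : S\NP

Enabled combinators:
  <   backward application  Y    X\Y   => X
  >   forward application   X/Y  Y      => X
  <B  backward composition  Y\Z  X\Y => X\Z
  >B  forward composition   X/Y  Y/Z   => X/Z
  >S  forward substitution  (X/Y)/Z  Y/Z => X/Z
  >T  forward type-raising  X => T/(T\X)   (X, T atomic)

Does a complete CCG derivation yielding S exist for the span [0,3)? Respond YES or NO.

YES

[0,3] S   >
  [0,2] S/(S\NP)   >
    [0,1] "liked" : (S/(S\NP))/S
    [1,2] "quickly" : S
  [2,3] "sent" : S\NP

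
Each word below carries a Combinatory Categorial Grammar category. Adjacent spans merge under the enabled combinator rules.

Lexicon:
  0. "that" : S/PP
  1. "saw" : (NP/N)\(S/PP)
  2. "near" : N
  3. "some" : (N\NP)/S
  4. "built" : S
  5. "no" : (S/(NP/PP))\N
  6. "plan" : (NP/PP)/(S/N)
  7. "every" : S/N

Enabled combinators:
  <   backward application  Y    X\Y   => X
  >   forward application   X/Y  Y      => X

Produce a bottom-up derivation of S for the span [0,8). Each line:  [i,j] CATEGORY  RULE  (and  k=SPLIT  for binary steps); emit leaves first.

[0,8] S   >
  [0,6] S/(NP/PP)   <
    [0,5] N   <
      [0,3] NP   >
        [0,2] NP/N   <
          [0,1] "that" : S/PP
          [1,2] "saw" : (NP/N)\(S/PP)
        [2,3] "near" : N
      [3,5] N\NP   >
        [3,4] "some" : (N\NP)/S
        [4,5] "built" : S
    [5,6] "no" : (S/(NP/PP))\N
  [6,8] NP/PP   >
    [6,7] "plan" : (NP/PP)/(S/N)
    [7,8] "every" : S/N

[0,1] S/PP  lex  "that"
[1,2] (NP/N)\(S/PP)  lex  "saw"
[0,2] NP/N  <  k=1
[2,3] N  lex  "near"
[0,3] NP  >  k=2
[3,4] (N\NP)/S  lex  "some"
[4,5] S  lex  "built"
[3,5] N\NP  >  k=4
[0,5] N  <  k=3
[5,6] (S/(NP/PP))\N  lex  "no"
[0,6] S/(NP/PP)  <  k=5
[6,7] (NP/PP)/(S/N)  lex  "plan"
[7,8] S/N  lex  "every"
[6,8] NP/PP  >  k=7
[0,8] S  >  k=6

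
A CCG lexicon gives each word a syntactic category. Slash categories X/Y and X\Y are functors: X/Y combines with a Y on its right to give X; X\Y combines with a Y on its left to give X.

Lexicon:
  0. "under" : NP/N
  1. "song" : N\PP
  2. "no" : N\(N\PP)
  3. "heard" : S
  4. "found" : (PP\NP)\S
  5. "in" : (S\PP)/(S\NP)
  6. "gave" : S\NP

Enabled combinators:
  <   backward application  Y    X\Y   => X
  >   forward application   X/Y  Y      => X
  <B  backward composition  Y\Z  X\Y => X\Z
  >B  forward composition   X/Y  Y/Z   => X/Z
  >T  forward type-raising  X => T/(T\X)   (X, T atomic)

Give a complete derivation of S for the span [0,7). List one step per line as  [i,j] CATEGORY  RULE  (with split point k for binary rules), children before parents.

[0,1] NP/N  lex  "under"
[1,2] N\PP  lex  "song"
[2,3] N\(N\PP)  lex  "no"
[1,3] N  <  k=2
[0,3] NP  >  k=1
[3,4] S  lex  "heard"
[4,5] (PP\NP)\S  lex  "found"
[3,5] PP\NP  <  k=4
[5,6] (S\PP)/(S\NP)  lex  "in"
[6,7] S\NP  lex  "gave"
[5,7] S\PP  >  k=6
[3,7] S\NP  <B  k=5
[0,7] S  <  k=3

[0,7] S   <
  [0,3] NP   >
    [0,1] "under" : NP/N
    [1,3] N   <
      [1,2] "song" : N\PP
      [2,3] "no" : N\(N\PP)
  [3,7] S\NP   <B
    [3,5] PP\NP   <
      [3,4] "heard" : S
      [4,5] "found" : (PP\NP)\S
    [5,7] S\PP   >
      [5,6] "in" : (S\PP)/(S\NP)
      [6,7] "gave" : S\NP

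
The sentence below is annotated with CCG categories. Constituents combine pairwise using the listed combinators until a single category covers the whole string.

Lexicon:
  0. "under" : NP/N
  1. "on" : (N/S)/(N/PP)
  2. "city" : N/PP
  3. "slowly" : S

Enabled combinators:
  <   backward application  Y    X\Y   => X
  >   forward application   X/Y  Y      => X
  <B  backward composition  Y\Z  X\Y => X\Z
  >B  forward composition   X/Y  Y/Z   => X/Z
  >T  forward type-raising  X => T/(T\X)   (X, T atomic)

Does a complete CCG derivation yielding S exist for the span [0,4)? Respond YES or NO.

NP/N (N/S)/(N/PP) N/PP S
CKY chart[0,4] = {N/(N\NP), NP, NP/(NP\NP), NP/(N\N), NP/(S\S), PP/(PP\NP), S/(S\NP)}; S ∉ chart

NO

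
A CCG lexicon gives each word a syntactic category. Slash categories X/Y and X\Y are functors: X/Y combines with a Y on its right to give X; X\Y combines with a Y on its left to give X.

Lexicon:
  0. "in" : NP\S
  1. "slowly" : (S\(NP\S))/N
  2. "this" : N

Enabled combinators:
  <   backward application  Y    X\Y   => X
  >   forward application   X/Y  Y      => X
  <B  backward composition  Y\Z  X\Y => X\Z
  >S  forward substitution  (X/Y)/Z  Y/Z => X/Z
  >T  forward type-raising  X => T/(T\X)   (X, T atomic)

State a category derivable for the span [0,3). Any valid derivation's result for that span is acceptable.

[0,3] S   <
  [0,1] "in" : NP\S
  [1,3] S\(NP\S)   >
    [1,2] "slowly" : (S\(NP\S))/N
    [2,3] "this" : N

S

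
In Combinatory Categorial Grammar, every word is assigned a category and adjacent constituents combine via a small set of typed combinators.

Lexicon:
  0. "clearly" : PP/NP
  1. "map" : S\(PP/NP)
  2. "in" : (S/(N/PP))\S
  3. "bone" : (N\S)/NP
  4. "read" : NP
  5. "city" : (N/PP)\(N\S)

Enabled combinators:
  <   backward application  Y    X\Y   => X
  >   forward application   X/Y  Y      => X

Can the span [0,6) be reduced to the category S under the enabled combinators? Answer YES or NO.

YES

[0,6] S   >
  [0,3] S/(N/PP)   <
    [0,2] S   <
      [0,1] "clearly" : PP/NP
      [1,2] "map" : S\(PP/NP)
    [2,3] "in" : (S/(N/PP))\S
  [3,6] N/PP   <
    [3,5] N\S   >
      [3,4] "bone" : (N\S)/NP
      [4,5] "read" : NP
    [5,6] "city" : (N/PP)\(N\S)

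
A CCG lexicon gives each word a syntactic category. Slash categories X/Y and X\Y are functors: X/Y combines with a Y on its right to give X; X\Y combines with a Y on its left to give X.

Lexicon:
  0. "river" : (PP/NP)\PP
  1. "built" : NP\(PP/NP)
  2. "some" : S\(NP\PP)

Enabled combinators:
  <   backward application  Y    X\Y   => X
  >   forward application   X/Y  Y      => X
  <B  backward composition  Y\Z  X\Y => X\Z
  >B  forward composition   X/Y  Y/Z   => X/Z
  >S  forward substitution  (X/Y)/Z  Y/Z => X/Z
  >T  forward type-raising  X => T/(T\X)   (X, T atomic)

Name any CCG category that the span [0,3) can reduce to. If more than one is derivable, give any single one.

[0,3] S   <
  [0,2] NP\PP   <B
    [0,1] "river" : (PP/NP)\PP
    [1,2] "built" : NP\(PP/NP)
  [2,3] "some" : S\(NP\PP)

S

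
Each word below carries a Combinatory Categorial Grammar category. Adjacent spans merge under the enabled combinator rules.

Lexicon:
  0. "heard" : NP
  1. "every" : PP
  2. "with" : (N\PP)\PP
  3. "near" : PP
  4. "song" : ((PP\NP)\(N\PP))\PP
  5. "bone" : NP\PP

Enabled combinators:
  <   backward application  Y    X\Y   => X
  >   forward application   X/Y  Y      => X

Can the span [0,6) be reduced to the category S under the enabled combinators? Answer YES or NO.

NO

NP PP (N\PP)\PP PP ((PP\NP)\(N\PP))\PP NP\PP
CKY chart[0,6] = {NP}; S ∉ chart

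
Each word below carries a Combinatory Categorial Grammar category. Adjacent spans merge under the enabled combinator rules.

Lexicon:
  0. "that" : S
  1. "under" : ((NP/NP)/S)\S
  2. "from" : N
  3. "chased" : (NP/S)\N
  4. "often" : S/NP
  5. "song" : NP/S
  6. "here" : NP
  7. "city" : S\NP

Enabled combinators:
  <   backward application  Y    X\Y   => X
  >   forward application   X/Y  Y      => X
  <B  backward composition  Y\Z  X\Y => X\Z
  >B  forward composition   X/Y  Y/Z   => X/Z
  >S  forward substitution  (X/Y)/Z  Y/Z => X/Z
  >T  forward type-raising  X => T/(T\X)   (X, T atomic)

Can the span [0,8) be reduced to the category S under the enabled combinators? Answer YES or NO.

S ((NP/NP)/S)\S N (NP/S)\N S/NP NP/S NP S\NP
CKY chart[0,8] = {(NP/NP)/(S\NP), N/(N\NP), NP, NP/(NP\NP), NP/(S\S), PP/(PP\NP), S/(S\NP)}; S ∉ chart

NO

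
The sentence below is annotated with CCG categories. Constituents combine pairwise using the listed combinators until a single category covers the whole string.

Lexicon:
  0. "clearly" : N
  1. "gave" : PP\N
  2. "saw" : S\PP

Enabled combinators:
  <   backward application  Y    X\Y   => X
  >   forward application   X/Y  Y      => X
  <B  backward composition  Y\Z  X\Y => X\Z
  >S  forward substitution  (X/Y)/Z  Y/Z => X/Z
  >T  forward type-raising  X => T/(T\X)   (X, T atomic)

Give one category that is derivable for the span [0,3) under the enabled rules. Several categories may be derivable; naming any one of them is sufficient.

[0,3] S   <
  [0,1] "clearly" : N
  [1,3] S\N   <B
    [1,2] "gave" : PP\N
    [2,3] "saw" : S\PP

S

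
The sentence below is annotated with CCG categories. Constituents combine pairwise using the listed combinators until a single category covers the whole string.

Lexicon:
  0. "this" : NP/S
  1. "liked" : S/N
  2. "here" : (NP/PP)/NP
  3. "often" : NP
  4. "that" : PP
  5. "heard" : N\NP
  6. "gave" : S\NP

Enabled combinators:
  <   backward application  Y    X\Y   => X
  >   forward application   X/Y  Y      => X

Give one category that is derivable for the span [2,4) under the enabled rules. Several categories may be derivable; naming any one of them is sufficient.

NP/PP

[0,7] S   <
  [0,6] NP   >
    [0,1] "this" : NP/S
    [1,6] S   >
      [1,2] "liked" : S/N
      [2,6] N   <
        [2,5] NP   >
          [2,4] NP/PP   >
            [2,3] "here" : (NP/PP)/NP
            [3,4] "often" : NP
          [4,5] "that" : PP
        [5,6] "heard" : N\NP
  [6,7] "gave" : S\NP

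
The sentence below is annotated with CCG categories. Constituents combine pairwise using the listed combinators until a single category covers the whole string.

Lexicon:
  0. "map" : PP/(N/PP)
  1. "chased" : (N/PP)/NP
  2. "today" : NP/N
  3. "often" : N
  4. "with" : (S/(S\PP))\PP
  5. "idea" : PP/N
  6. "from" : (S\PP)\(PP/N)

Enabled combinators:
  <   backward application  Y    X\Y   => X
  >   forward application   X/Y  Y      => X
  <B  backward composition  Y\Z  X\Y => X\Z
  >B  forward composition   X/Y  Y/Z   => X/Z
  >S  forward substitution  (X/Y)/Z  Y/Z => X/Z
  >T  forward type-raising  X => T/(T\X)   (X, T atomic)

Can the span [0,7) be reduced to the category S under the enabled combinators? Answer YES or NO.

YES

[0,7] S   >
  [0,5] S/(S\PP)   <
    [0,4] PP   >
      [0,1] "map" : PP/(N/PP)
      [1,4] N/PP   >
        [1,2] "chased" : (N/PP)/NP
        [2,4] NP   >
          [2,3] "today" : NP/N
          [3,4] "often" : N
    [4,5] "with" : (S/(S\PP))\PP
  [5,7] S\PP   <
    [5,6] "idea" : PP/N
    [6,7] "from" : (S\PP)\(PP/N)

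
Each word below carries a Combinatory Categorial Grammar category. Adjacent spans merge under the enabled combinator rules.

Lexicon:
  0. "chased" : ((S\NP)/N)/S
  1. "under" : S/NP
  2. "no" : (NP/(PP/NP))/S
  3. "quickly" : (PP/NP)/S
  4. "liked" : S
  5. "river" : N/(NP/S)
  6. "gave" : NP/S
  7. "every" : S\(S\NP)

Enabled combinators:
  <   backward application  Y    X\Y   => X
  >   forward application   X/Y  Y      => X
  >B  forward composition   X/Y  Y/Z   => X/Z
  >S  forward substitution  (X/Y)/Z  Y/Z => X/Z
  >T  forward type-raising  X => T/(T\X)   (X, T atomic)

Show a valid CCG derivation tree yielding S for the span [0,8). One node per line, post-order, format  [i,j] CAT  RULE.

[0,1] ((S\NP)/N)/S  lex  "chased"
[1,2] S/NP  lex  "under"
[2,3] (NP/(PP/NP))/S  lex  "no"
[3,4] (PP/NP)/S  lex  "quickly"
[2,4] NP/S  >S  k=3
[4,5] S  lex  "liked"
[2,5] NP  >  k=4
[1,5] S  >  k=2
[0,5] (S\NP)/N  >  k=1
[5,6] N/(NP/S)  lex  "river"
[6,7] NP/S  lex  "gave"
[5,7] N  >  k=6
[0,7] S\NP  >  k=5
[7,8] S\(S\NP)  lex  "every"
[0,8] S  <  k=7

[0,8] S   <
  [0,7] S\NP   >
    [0,5] (S\NP)/N   >
      [0,1] "chased" : ((S\NP)/N)/S
      [1,5] S   >
        [1,2] "under" : S/NP
        [2,5] NP   >
          [2,4] NP/S   >S
            [2,3] "no" : (NP/(PP/NP))/S
            [3,4] "quickly" : (PP/NP)/S
          [4,5] "liked" : S
    [5,7] N   >
      [5,6] "river" : N/(NP/S)
      [6,7] "gave" : NP/S
  [7,8] "every" : S\(S\NP)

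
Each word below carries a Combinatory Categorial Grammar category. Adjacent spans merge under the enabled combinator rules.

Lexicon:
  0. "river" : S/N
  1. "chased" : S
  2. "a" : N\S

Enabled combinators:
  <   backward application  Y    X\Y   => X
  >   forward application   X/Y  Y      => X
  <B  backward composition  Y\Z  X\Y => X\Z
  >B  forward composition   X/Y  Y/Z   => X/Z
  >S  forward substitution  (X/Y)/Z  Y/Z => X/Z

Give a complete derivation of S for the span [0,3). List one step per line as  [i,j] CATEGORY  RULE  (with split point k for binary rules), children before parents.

[0,3] S   >
  [0,1] "river" : S/N
  [1,3] N   <
    [1,2] "chased" : S
    [2,3] "a" : N\S

[0,1] S/N  lex  "river"
[1,2] S  lex  "chased"
[2,3] N\S  lex  "a"
[1,3] N  <  k=2
[0,3] S  >  k=1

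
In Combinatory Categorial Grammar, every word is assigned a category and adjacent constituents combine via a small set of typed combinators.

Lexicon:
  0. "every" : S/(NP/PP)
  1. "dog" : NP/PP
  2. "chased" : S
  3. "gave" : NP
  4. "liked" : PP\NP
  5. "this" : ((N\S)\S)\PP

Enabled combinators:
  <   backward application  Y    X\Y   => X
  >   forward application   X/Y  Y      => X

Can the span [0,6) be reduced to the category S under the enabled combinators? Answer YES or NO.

S/(NP/PP) NP/PP S NP PP\NP ((N\S)\S)\PP
CKY chart[0,6] = {N}; S ∉ chart

NO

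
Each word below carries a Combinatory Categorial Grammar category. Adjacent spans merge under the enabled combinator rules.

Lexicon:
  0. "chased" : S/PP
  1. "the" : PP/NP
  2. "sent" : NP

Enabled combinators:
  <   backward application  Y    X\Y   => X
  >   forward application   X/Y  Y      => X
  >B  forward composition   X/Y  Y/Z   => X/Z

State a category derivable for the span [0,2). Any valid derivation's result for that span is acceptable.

[0,3] S   >
  [0,2] S/NP   >B
    [0,1] "chased" : S/PP
    [1,2] "the" : PP/NP
  [2,3] "sent" : NP

S/NP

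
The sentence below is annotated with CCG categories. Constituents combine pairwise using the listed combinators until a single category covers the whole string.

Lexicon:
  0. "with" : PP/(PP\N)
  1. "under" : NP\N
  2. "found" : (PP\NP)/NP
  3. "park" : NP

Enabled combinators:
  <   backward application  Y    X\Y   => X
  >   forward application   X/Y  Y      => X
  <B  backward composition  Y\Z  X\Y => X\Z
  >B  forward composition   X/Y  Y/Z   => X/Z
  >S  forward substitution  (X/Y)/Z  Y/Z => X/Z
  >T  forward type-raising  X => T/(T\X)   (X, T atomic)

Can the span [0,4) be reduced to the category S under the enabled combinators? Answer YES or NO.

PP/(PP\N) NP\N (PP\NP)/NP NP
CKY chart[0,4] = {N/(N\PP), NP/(NP\PP), PP, PP/(PP\PP), S/(S\PP)}; S ∉ chart

NO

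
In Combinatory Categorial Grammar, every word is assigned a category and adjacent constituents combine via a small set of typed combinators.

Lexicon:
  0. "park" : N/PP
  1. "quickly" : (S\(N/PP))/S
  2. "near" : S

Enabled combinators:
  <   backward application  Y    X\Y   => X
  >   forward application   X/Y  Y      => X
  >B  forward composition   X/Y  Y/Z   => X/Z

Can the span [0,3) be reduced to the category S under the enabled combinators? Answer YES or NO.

[0,3] S   <
  [0,1] "park" : N/PP
  [1,3] S\(N/PP)   >
    [1,2] "quickly" : (S\(N/PP))/S
    [2,3] "near" : S

YES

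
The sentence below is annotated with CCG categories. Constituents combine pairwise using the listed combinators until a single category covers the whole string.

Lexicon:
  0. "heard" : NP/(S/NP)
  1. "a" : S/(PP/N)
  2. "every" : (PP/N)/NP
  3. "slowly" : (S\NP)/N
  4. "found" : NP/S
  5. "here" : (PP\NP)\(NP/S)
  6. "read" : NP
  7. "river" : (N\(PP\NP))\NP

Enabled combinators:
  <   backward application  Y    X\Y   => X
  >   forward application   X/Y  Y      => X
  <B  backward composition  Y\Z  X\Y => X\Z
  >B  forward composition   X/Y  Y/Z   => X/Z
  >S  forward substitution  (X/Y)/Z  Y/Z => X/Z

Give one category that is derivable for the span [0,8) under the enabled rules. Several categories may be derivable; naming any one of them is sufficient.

S

[0,8] S   <
  [0,3] NP   >
    [0,1] "heard" : NP/(S/NP)
    [1,3] S/NP   >B
      [1,2] "a" : S/(PP/N)
      [2,3] "every" : (PP/N)/NP
  [3,8] S\NP   >
    [3,4] "slowly" : (S\NP)/N
    [4,8] N   <
      [4,6] PP\NP   <
        [4,5] "found" : NP/S
        [5,6] "here" : (PP\NP)\(NP/S)
      [6,8] N\(PP\NP)   <
        [6,7] "read" : NP
        [7,8] "river" : (N\(PP\NP))\NP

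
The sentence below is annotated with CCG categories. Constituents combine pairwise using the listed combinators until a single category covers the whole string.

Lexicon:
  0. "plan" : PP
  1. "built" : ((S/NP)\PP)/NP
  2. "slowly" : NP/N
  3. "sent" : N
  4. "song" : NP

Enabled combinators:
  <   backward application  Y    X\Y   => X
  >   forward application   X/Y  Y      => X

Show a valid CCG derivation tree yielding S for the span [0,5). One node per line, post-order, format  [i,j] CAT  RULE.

[0,5] S   >
  [0,4] S/NP   <
    [0,1] "plan" : PP
    [1,4] (S/NP)\PP   >
      [1,2] "built" : ((S/NP)\PP)/NP
      [2,4] NP   >
        [2,3] "slowly" : NP/N
        [3,4] "sent" : N
  [4,5] "song" : NP

[0,1] PP  lex  "plan"
[1,2] ((S/NP)\PP)/NP  lex  "built"
[2,3] NP/N  lex  "slowly"
[3,4] N  lex  "sent"
[2,4] NP  >  k=3
[1,4] (S/NP)\PP  >  k=2
[0,4] S/NP  <  k=1
[4,5] NP  lex  "song"
[0,5] S  >  k=4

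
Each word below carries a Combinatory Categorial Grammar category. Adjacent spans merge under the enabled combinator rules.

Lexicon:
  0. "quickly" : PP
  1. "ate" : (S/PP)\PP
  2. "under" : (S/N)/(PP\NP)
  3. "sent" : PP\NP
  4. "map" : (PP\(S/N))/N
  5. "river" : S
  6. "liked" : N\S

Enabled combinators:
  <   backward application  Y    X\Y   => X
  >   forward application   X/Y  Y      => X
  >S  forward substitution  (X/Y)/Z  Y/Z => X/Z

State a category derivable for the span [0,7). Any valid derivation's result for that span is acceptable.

S

[0,7] S   >
  [0,2] S/PP   <
    [0,1] "quickly" : PP
    [1,2] "ate" : (S/PP)\PP
  [2,7] PP   <
    [2,4] S/N   >
      [2,3] "under" : (S/N)/(PP\NP)
      [3,4] "sent" : PP\NP
    [4,7] PP\(S/N)   >
      [4,5] "map" : (PP\(S/N))/N
      [5,7] N   <
        [5,6] "river" : S
        [6,7] "liked" : N\S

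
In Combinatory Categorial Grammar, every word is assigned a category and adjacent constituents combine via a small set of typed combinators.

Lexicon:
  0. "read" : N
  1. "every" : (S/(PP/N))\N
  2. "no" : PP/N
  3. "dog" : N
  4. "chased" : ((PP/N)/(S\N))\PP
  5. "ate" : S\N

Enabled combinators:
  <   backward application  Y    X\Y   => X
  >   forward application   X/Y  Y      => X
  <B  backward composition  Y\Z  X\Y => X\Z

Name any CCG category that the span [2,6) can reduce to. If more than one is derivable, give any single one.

PP/N

[0,6] S   >
  [0,2] S/(PP/N)   <
    [0,1] "read" : N
    [1,2] "every" : (S/(PP/N))\N
  [2,6] PP/N   >
    [2,5] (PP/N)/(S\N)   <
      [2,4] PP   >
        [2,3] "no" : PP/N
        [3,4] "dog" : N
      [4,5] "chased" : ((PP/N)/(S\N))\PP
    [5,6] "ate" : S\N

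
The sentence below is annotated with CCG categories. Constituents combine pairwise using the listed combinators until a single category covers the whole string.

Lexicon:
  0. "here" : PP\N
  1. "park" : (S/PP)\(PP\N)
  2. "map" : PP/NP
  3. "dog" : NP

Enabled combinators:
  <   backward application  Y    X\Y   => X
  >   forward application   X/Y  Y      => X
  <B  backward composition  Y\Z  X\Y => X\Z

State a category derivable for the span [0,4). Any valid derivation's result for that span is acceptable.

[0,4] S   >
  [0,2] S/PP   <
    [0,1] "here" : PP\N
    [1,2] "park" : (S/PP)\(PP\N)
  [2,4] PP   >
    [2,3] "map" : PP/NP
    [3,4] "dog" : NP

S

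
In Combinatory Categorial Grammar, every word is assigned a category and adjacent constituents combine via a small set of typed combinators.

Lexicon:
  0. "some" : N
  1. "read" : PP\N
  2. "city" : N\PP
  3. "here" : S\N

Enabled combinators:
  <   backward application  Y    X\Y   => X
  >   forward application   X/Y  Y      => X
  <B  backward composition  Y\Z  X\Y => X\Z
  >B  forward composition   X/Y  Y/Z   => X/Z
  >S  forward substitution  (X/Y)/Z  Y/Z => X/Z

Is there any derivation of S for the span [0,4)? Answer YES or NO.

[0,4] S   <
  [0,1] "some" : N
  [1,4] S\N   <B
    [1,2] "read" : PP\N
    [2,4] S\PP   <B
      [2,3] "city" : N\PP
      [3,4] "here" : S\N

YES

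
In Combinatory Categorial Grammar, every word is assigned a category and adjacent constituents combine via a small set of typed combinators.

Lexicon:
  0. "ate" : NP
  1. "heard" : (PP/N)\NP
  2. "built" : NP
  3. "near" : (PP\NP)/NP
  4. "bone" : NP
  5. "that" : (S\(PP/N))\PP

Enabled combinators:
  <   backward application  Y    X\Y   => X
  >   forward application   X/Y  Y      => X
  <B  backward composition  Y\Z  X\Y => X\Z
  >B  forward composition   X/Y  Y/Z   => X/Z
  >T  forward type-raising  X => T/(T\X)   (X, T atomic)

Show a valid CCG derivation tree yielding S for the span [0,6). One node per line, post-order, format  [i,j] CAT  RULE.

[0,1] NP  lex  "ate"
[1,2] (PP/N)\NP  lex  "heard"
[0,2] PP/N  <  k=1
[2,3] NP  lex  "built"
[2,3] PP/(PP\NP)  >T
[3,4] (PP\NP)/NP  lex  "near"
[4,5] NP  lex  "bone"
[3,5] PP\NP  >  k=4
[2,5] PP  >  k=3
[5,6] (S\(PP/N))\PP  lex  "that"
[2,6] S\(PP/N)  <  k=5
[0,6] S  <  k=2

[0,6] S   <
  [0,2] PP/N   <
    [0,1] "ate" : NP
    [1,2] "heard" : (PP/N)\NP
  [2,6] S\(PP/N)   <
    [2,5] PP   >
      [2,3] PP/(PP\NP)   >T
        [2,3] "built" : NP
      [3,5] PP\NP   >
        [3,4] "near" : (PP\NP)/NP
        [4,5] "bone" : NP
    [5,6] "that" : (S\(PP/N))\PP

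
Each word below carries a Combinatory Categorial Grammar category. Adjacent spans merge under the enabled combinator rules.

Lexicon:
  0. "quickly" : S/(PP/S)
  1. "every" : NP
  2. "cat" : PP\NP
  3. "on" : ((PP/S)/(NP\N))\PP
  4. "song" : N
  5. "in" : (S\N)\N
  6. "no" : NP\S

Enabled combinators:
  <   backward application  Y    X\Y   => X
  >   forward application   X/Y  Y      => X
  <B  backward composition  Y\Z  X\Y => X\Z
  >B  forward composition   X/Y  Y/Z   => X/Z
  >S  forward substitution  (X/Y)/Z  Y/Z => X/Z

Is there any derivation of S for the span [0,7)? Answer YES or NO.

YES

[0,7] S   >
  [0,1] "quickly" : S/(PP/S)
  [1,7] PP/S   >
    [1,4] (PP/S)/(NP\N)   <
      [1,3] PP   <
        [1,2] "every" : NP
        [2,3] "cat" : PP\NP
      [3,4] "on" : ((PP/S)/(NP\N))\PP
    [4,7] NP\N   <B
      [4,6] S\N   <
        [4,5] "song" : N
        [5,6] "in" : (S\N)\N
      [6,7] "no" : NP\S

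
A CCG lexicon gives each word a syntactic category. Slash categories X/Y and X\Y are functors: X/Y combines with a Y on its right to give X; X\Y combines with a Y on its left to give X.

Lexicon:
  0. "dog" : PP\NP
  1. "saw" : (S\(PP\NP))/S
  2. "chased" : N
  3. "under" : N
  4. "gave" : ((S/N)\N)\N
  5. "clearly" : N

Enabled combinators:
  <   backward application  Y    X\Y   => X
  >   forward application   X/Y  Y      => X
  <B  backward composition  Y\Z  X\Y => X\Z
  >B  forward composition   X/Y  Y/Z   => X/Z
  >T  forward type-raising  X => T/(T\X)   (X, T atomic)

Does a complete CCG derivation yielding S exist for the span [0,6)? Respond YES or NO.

YES

[0,6] S   <
  [0,1] "dog" : PP\NP
  [1,6] S\(PP\NP)   >
    [1,2] "saw" : (S\(PP\NP))/S
    [2,6] S   >
      [2,5] S/N   <
        [2,3] "chased" : N
        [3,5] (S/N)\N   <
          [3,4] "under" : N
          [4,5] "gave" : ((S/N)\N)\N
      [5,6] "clearly" : N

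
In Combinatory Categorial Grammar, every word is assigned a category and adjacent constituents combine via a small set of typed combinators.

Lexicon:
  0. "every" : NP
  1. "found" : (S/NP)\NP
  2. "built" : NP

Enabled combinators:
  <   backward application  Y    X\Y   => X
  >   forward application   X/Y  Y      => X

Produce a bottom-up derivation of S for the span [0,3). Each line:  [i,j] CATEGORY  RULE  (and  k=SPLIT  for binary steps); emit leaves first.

[0,1] NP  lex  "every"
[1,2] (S/NP)\NP  lex  "found"
[0,2] S/NP  <  k=1
[2,3] NP  lex  "built"
[0,3] S  >  k=2

[0,3] S   >
  [0,2] S/NP   <
    [0,1] "every" : NP
    [1,2] "found" : (S/NP)\NP
  [2,3] "built" : NP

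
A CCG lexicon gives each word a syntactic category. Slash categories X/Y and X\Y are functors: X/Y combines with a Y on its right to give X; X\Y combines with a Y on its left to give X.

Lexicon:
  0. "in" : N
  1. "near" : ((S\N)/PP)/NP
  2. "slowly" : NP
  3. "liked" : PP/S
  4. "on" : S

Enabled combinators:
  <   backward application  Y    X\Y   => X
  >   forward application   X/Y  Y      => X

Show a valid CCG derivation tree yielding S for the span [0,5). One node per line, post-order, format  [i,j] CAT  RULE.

[0,1] N  lex  "in"
[1,2] ((S\N)/PP)/NP  lex  "near"
[2,3] NP  lex  "slowly"
[1,3] (S\N)/PP  >  k=2
[3,4] PP/S  lex  "liked"
[4,5] S  lex  "on"
[3,5] PP  >  k=4
[1,5] S\N  >  k=3
[0,5] S  <  k=1

[0,5] S   <
  [0,1] "in" : N
  [1,5] S\N   >
    [1,3] (S\N)/PP   >
      [1,2] "near" : ((S\N)/PP)/NP
      [2,3] "slowly" : NP
    [3,5] PP   >
      [3,4] "liked" : PP/S
      [4,5] "on" : S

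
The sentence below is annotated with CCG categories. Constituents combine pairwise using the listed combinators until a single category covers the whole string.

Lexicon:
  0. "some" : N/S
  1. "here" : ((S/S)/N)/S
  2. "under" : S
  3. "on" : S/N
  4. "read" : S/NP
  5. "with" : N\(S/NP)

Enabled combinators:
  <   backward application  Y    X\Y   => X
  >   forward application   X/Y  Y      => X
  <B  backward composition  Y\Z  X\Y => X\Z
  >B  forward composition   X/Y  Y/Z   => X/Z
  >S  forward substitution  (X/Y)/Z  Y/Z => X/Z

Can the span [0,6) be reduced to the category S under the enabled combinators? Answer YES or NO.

NO

N/S ((S/S)/N)/S S S/N S/NP N\(S/NP)
CKY chart[0,6] = {N}; S ∉ chart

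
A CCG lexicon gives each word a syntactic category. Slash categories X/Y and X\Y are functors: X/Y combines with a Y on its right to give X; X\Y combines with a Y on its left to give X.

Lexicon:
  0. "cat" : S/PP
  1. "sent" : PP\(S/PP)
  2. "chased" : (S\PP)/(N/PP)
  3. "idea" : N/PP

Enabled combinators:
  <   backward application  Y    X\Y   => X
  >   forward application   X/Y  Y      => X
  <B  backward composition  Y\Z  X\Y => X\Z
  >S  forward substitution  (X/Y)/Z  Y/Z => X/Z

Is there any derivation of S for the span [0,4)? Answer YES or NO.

YES

[0,4] S   <
  [0,2] PP   <
    [0,1] "cat" : S/PP
    [1,2] "sent" : PP\(S/PP)
  [2,4] S\PP   >
    [2,3] "chased" : (S\PP)/(N/PP)
    [3,4] "idea" : N/PP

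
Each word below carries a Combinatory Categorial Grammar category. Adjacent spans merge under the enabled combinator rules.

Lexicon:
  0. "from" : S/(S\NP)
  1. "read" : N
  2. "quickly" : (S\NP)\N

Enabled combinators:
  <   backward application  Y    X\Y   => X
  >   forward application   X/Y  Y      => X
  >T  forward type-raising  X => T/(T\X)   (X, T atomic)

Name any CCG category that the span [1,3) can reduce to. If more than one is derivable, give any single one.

S\NP

[0,3] S   >
  [0,1] "from" : S/(S\NP)
  [1,3] S\NP   <
    [1,2] "read" : N
    [2,3] "quickly" : (S\NP)\N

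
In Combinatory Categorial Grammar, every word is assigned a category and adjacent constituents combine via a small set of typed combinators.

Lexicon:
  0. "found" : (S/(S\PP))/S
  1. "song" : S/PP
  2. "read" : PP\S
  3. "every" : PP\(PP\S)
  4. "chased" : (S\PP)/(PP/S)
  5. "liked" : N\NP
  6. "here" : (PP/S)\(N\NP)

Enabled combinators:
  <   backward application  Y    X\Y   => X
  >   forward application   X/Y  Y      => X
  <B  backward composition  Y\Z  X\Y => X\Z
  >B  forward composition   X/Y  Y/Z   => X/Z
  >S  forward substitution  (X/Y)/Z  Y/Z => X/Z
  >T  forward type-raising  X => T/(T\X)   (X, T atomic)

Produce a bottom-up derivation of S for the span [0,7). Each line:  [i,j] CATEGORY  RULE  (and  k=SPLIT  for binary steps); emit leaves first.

[0,7] S   >
  [0,4] S/(S\PP)   >
    [0,1] "found" : (S/(S\PP))/S
    [1,4] S   >
      [1,2] "song" : S/PP
      [2,4] PP   <
        [2,3] "read" : PP\S
        [3,4] "every" : PP\(PP\S)
  [4,7] S\PP   >
    [4,5] "chased" : (S\PP)/(PP/S)
    [5,7] PP/S   <
      [5,6] "liked" : N\NP
      [6,7] "here" : (PP/S)\(N\NP)

[0,1] (S/(S\PP))/S  lex  "found"
[1,2] S/PP  lex  "song"
[2,3] PP\S  lex  "read"
[3,4] PP\(PP\S)  lex  "every"
[2,4] PP  <  k=3
[1,4] S  >  k=2
[0,4] S/(S\PP)  >  k=1
[4,5] (S\PP)/(PP/S)  lex  "chased"
[5,6] N\NP  lex  "liked"
[6,7] (PP/S)\(N\NP)  lex  "here"
[5,7] PP/S  <  k=6
[4,7] S\PP  >  k=5
[0,7] S  >  k=4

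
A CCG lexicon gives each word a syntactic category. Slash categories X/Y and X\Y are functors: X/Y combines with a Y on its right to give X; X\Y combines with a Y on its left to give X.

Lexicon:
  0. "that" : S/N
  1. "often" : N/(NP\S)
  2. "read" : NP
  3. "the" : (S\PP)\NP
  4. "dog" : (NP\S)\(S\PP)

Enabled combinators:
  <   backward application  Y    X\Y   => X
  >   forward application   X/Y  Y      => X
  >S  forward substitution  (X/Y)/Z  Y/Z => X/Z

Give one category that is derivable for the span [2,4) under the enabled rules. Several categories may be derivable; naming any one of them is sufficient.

S\PP

[0,5] S   >
  [0,1] "that" : S/N
  [1,5] N   >
    [1,2] "often" : N/(NP\S)
    [2,5] NP\S   <
      [2,4] S\PP   <
        [2,3] "read" : NP
        [3,4] "the" : (S\PP)\NP
      [4,5] "dog" : (NP\S)\(S\PP)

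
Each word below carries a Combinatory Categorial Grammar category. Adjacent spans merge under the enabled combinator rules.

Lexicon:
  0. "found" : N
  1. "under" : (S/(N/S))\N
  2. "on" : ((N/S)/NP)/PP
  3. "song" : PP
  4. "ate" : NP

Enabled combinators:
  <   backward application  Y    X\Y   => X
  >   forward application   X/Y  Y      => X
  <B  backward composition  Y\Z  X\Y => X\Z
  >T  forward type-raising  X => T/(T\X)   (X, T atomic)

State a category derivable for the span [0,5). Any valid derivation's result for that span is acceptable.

S

[0,5] S   >
  [0,2] S/(N/S)   <
    [0,1] "found" : N
    [1,2] "under" : (S/(N/S))\N
  [2,5] N/S   >
    [2,4] (N/S)/NP   >
      [2,3] "on" : ((N/S)/NP)/PP
      [3,4] "song" : PP
    [4,5] "ate" : NP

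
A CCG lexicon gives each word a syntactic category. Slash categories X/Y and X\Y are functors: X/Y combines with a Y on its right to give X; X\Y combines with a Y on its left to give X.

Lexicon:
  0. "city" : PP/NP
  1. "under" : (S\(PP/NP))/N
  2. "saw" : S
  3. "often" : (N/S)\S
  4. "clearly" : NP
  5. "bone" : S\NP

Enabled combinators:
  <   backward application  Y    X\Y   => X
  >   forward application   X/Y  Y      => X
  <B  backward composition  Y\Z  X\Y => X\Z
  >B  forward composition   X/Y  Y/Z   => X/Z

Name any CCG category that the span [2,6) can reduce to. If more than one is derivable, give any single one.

[0,6] S   <
  [0,1] "city" : PP/NP
  [1,6] S\(PP/NP)   >
    [1,2] "under" : (S\(PP/NP))/N
    [2,6] N   >
      [2,4] N/S   <
        [2,3] "saw" : S
        [3,4] "often" : (N/S)\S
      [4,6] S   <
        [4,5] "clearly" : NP
        [5,6] "bone" : S\NP

N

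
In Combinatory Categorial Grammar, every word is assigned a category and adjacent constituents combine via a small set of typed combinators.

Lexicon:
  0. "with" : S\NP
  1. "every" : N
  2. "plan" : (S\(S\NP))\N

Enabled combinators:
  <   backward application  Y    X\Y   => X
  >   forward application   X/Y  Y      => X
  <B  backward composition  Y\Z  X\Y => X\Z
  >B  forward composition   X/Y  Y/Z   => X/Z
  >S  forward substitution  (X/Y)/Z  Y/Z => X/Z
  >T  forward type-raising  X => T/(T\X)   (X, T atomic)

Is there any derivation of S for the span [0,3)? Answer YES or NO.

YES

[0,3] S   <
  [0,1] "with" : S\NP
  [1,3] S\(S\NP)   <
    [1,2] "every" : N
    [2,3] "plan" : (S\(S\NP))\N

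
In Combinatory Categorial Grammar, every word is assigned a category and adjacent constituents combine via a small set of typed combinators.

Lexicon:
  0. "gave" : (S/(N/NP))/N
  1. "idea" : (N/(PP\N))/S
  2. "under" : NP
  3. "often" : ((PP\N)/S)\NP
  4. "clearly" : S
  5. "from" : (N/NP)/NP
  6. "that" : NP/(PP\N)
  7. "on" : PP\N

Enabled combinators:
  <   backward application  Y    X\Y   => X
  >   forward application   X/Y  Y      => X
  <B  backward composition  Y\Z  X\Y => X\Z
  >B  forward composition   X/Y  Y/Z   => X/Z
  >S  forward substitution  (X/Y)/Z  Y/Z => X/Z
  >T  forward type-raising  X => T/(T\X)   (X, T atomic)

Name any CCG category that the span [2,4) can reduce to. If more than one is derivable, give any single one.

[0,8] S   >
  [0,5] S/(N/NP)   >
    [0,1] "gave" : (S/(N/NP))/N
    [1,5] N   >
      [1,4] N/S   >S
        [1,2] "idea" : (N/(PP\N))/S
        [2,4] (PP\N)/S   <
          [2,3] "under" : NP
          [3,4] "often" : ((PP\N)/S)\NP
      [4,5] "clearly" : S
  [5,8] N/NP   >
    [5,6] "from" : (N/NP)/NP
    [6,8] NP   >
      [6,7] "that" : NP/(PP\N)
      [7,8] "on" : PP\N

(PP\N)/S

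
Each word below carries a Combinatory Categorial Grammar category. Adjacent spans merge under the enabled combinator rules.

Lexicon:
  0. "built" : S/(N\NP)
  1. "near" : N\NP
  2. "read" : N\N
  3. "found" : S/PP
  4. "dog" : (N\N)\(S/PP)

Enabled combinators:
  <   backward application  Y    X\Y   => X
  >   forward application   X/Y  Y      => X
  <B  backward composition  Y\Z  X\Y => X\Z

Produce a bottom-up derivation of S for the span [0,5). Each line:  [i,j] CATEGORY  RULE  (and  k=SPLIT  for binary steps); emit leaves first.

[0,5] S   >
  [0,1] "built" : S/(N\NP)
  [1,5] N\NP   <B
    [1,3] N\NP   <B
      [1,2] "near" : N\NP
      [2,3] "read" : N\N
    [3,5] N\N   <
      [3,4] "found" : S/PP
      [4,5] "dog" : (N\N)\(S/PP)

[0,1] S/(N\NP)  lex  "built"
[1,2] N\NP  lex  "near"
[2,3] N\N  lex  "read"
[1,3] N\NP  <B  k=2
[3,4] S/PP  lex  "found"
[4,5] (N\N)\(S/PP)  lex  "dog"
[3,5] N\N  <  k=4
[1,5] N\NP  <B  k=3
[0,5] S  >  k=1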